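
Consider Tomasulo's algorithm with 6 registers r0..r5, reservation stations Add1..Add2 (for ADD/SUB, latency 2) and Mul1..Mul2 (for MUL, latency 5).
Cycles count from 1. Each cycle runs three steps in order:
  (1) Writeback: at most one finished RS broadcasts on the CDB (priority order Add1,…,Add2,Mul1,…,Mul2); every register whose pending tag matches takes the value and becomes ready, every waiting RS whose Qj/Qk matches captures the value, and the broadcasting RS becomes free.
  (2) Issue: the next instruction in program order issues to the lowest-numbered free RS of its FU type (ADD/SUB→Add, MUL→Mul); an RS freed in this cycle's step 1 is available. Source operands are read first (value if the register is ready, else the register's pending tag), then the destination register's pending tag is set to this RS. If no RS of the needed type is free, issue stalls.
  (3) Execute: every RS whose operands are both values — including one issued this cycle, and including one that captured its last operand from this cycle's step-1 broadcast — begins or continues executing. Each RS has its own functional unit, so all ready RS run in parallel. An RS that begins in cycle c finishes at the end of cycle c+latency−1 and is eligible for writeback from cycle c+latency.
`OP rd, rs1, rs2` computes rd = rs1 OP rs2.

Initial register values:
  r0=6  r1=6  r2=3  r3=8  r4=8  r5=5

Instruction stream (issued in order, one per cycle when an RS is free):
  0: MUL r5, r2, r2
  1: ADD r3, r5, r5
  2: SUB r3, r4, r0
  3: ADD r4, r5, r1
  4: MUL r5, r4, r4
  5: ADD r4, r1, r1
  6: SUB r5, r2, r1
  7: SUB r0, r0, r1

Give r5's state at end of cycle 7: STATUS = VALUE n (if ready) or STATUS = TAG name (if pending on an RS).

  c1: issue MUL r5<-Mul1  regs: r0:6,r1:6,r2:3,r3:8,r4:8,r5:Mul1
  c2: issue ADD r3<-Add1  regs: r0:6,r1:6,r2:3,r3:Add1,r4:8,r5:Mul1
  c3: issue SUB r3<-Add2  regs: r0:6,r1:6,r2:3,r3:Add2,r4:8,r5:Mul1
  c4: stall  regs: r0:6,r1:6,r2:3,r3:Add2,r4:8,r5:Mul1
  c5: CDB Add2=2; issue ADD r4<-Add2  regs: r0:6,r1:6,r2:3,r3:2,r4:Add2,r5:Mul1
  c6: CDB Mul1=9; issue MUL r5<-Mul1  regs: r0:6,r1:6,r2:3,r3:2,r4:Add2,r5:Mul1
  c7: stall  regs: r0:6,r1:6,r2:3,r3:2,r4:Add2,r5:Mul1

STATUS = TAG Mul1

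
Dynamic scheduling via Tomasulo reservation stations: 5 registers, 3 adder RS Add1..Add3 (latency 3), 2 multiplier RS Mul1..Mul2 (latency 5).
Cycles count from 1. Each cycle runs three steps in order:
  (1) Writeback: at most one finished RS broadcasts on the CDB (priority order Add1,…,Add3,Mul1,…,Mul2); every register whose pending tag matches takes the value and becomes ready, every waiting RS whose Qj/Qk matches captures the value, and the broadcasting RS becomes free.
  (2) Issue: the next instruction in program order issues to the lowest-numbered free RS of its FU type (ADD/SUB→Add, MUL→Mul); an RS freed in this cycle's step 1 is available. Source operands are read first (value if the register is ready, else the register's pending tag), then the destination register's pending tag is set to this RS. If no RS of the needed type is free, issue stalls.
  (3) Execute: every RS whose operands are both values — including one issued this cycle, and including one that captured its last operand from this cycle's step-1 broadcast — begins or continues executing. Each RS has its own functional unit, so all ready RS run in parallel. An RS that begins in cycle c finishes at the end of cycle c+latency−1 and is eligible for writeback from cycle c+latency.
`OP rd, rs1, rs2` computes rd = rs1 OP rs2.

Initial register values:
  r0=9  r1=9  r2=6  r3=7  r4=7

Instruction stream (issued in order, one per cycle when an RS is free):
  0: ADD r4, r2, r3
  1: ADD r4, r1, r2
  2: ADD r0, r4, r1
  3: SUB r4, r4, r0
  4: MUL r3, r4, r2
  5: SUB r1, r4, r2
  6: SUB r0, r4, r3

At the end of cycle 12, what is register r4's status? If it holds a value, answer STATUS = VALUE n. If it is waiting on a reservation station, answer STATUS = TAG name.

  c1: issue ADD r4<-Add1  regs: r0:9,r1:9,r2:6,r3:7,r4:Add1
  c2: issue ADD r4<-Add2  regs: r0:9,r1:9,r2:6,r3:7,r4:Add2
  c3: issue ADD r0<-Add3  regs: r0:Add3,r1:9,r2:6,r3:7,r4:Add2
  c4: CDB Add1=13; issue SUB r4<-Add1  regs: r0:Add3,r1:9,r2:6,r3:7,r4:Add1
  c5: CDB Add2=15; issue MUL r3<-Mul1  regs: r0:Add3,r1:9,r2:6,r3:Mul1,r4:Add1
  c6: issue SUB r1<-Add2  regs: r0:Add3,r1:Add2,r2:6,r3:Mul1,r4:Add1
  c7: stall  regs: r0:Add3,r1:Add2,r2:6,r3:Mul1,r4:Add1
  c8: CDB Add3=24; issue SUB r0<-Add3  regs: r0:Add3,r1:Add2,r2:6,r3:Mul1,r4:Add1
  c9: -  regs: r0:Add3,r1:Add2,r2:6,r3:Mul1,r4:Add1
  c10: -  regs: r0:Add3,r1:Add2,r2:6,r3:Mul1,r4:Add1
  c11: CDB Add1=-9  regs: r0:Add3,r1:Add2,r2:6,r3:Mul1,r4:-9
  c12: -  regs: r0:Add3,r1:Add2,r2:6,r3:Mul1,r4:-9

STATUS = VALUE -9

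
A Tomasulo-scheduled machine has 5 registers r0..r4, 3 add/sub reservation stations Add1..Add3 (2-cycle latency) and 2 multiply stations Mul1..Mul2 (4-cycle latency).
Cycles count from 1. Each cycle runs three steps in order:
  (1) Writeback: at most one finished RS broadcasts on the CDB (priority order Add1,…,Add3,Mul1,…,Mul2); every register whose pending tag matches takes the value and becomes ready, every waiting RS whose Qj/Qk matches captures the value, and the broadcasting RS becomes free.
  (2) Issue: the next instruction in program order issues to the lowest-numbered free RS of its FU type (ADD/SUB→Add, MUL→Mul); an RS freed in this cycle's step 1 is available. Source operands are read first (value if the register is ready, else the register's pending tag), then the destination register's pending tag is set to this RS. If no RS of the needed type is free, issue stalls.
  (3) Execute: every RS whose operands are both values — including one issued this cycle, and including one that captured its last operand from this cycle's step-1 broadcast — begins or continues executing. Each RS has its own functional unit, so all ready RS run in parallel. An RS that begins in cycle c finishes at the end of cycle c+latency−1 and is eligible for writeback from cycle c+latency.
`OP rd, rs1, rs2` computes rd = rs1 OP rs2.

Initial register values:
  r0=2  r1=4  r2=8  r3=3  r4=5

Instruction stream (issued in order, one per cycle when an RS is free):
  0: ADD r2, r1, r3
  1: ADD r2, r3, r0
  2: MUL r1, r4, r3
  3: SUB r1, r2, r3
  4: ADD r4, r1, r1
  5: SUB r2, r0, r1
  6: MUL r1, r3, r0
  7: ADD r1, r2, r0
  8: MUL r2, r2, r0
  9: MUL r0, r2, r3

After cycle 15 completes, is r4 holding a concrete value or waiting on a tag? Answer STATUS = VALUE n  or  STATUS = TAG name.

STATUS = VALUE 4

c1: issue ADD r2<-Add1 | r0:2,r1:4,r2:Add1,r3:3,r4:5
c2: issue ADD r2<-Add2 | r0:2,r1:4,r2:Add2,r3:3,r4:5
c3: CDB Add1=7; issue MUL r1<-Mul1 | r0:2,r1:Mul1,r2:Add2,r3:3,r4:5
c4: CDB Add2=5; issue SUB r1<-Add1 | r0:2,r1:Add1,r2:5,r3:3,r4:5
c5: issue ADD r4<-Add2 | r0:2,r1:Add1,r2:5,r3:3,r4:Add2
c6: CDB Add1=2; issue SUB r2<-Add1 | r0:2,r1:2,r2:Add1,r3:3,r4:Add2
c7: CDB Mul1=15; issue MUL r1<-Mul1 | r0:2,r1:Mul1,r2:Add1,r3:3,r4:Add2
c8: CDB Add1=0; issue ADD r1<-Add1 | r0:2,r1:Add1,r2:0,r3:3,r4:Add2
c9: CDB Add2=4; issue MUL r2<-Mul2 | r0:2,r1:Add1,r2:Mul2,r3:3,r4:4
c10: CDB Add1=2; stall | r0:2,r1:2,r2:Mul2,r3:3,r4:4
c11: CDB Mul1=6; issue MUL r0<-Mul1 | r0:Mul1,r1:2,r2:Mul2,r3:3,r4:4
c12: - | r0:Mul1,r1:2,r2:Mul2,r3:3,r4:4
c13: CDB Mul2=0 | r0:Mul1,r1:2,r2:0,r3:3,r4:4
c14: - | r0:Mul1,r1:2,r2:0,r3:3,r4:4
c15: - | r0:Mul1,r1:2,r2:0,r3:3,r4:4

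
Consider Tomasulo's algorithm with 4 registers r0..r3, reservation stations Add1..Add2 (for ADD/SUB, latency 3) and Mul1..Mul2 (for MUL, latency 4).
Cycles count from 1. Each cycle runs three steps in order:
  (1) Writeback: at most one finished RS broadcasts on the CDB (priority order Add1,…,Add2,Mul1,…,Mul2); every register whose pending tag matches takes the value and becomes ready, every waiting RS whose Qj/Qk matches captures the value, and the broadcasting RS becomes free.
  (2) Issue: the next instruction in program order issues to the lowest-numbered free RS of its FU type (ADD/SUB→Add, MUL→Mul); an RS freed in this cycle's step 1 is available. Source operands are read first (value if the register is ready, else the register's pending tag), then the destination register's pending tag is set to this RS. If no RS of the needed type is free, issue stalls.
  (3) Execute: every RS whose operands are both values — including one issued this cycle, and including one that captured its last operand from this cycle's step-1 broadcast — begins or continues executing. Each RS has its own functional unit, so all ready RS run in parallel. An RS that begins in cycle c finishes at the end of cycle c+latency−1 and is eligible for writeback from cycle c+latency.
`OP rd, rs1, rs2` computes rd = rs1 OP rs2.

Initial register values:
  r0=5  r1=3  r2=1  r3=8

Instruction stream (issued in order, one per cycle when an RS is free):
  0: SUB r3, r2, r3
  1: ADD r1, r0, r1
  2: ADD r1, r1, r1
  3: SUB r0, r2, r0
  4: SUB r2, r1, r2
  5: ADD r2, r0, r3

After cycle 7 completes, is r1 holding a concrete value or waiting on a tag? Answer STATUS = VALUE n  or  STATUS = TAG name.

STATUS = TAG Add1

  c1: issue SUB r3<-Add1  regs: r0:5,r1:3,r2:1,r3:Add1
  c2: issue ADD r1<-Add2  regs: r0:5,r1:Add2,r2:1,r3:Add1
  c3: stall  regs: r0:5,r1:Add2,r2:1,r3:Add1
  c4: CDB Add1=-7; issue ADD r1<-Add1  regs: r0:5,r1:Add1,r2:1,r3:-7
  c5: CDB Add2=8; issue SUB r0<-Add2  regs: r0:Add2,r1:Add1,r2:1,r3:-7
  c6: stall  regs: r0:Add2,r1:Add1,r2:1,r3:-7
  c7: stall  regs: r0:Add2,r1:Add1,r2:1,r3:-7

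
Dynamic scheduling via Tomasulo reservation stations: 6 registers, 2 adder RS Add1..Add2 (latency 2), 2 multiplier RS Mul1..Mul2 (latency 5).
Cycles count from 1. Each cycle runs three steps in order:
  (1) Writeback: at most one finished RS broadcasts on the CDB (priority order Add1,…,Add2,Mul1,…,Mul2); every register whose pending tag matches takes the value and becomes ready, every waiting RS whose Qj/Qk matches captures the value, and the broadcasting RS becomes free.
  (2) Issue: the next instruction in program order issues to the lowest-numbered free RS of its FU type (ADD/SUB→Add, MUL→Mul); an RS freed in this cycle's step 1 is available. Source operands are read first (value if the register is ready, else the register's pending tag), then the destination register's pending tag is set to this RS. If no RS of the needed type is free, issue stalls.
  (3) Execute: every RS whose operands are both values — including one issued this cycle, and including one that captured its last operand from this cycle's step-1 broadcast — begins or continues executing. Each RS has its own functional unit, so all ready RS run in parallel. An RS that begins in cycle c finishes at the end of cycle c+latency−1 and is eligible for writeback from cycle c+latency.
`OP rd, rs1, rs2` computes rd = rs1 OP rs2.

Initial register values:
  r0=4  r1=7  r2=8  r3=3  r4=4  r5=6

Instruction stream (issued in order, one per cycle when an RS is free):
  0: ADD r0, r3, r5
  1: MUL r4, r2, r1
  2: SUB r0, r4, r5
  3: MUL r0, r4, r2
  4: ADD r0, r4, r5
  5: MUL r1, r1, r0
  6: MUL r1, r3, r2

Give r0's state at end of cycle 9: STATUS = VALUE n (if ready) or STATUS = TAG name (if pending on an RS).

c1: issue ADD r0<-Add1 | r0:Add1,r1:7,r2:8,r3:3,r4:4,r5:6
c2: issue MUL r4<-Mul1 | r0:Add1,r1:7,r2:8,r3:3,r4:Mul1,r5:6
c3: CDB Add1=9; issue SUB r0<-Add1 | r0:Add1,r1:7,r2:8,r3:3,r4:Mul1,r5:6
c4: issue MUL r0<-Mul2 | r0:Mul2,r1:7,r2:8,r3:3,r4:Mul1,r5:6
c5: issue ADD r0<-Add2 | r0:Add2,r1:7,r2:8,r3:3,r4:Mul1,r5:6
c6: stall | r0:Add2,r1:7,r2:8,r3:3,r4:Mul1,r5:6
c7: CDB Mul1=56; issue MUL r1<-Mul1 | r0:Add2,r1:Mul1,r2:8,r3:3,r4:56,r5:6
c8: stall | r0:Add2,r1:Mul1,r2:8,r3:3,r4:56,r5:6
c9: CDB Add1=50; stall | r0:Add2,r1:Mul1,r2:8,r3:3,r4:56,r5:6

STATUS = TAG Add2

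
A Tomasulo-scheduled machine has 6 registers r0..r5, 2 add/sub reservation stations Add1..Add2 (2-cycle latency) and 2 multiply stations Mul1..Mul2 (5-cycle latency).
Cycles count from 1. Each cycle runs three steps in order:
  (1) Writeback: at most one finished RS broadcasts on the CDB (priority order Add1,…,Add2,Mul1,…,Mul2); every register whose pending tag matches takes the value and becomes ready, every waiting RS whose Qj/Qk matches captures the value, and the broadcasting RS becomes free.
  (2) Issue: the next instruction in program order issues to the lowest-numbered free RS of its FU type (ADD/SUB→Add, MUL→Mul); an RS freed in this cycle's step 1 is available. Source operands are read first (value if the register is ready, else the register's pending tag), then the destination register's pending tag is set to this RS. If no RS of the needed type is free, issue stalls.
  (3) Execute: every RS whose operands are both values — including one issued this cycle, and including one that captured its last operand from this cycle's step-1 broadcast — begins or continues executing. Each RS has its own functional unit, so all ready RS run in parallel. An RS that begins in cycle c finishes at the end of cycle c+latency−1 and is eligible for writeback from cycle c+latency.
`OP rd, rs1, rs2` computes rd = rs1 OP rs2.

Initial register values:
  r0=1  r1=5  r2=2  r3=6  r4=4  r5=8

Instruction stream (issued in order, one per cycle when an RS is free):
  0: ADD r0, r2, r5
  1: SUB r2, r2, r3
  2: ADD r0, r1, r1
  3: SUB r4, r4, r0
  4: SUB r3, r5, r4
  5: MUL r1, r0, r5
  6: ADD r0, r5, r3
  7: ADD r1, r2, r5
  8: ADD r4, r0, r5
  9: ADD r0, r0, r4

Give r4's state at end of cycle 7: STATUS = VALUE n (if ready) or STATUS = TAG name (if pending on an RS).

cycle 1: issue ADD r0<-Add1 // r0:Add1,r1:5,r2:2,r3:6,r4:4,r5:8
cycle 2: issue SUB r2<-Add2 // r0:Add1,r1:5,r2:Add2,r3:6,r4:4,r5:8
cycle 3: CDB Add1=10; issue ADD r0<-Add1 // r0:Add1,r1:5,r2:Add2,r3:6,r4:4,r5:8
cycle 4: CDB Add2=-4; issue SUB r4<-Add2 // r0:Add1,r1:5,r2:-4,r3:6,r4:Add2,r5:8
cycle 5: CDB Add1=10; issue SUB r3<-Add1 // r0:10,r1:5,r2:-4,r3:Add1,r4:Add2,r5:8
cycle 6: issue MUL r1<-Mul1 // r0:10,r1:Mul1,r2:-4,r3:Add1,r4:Add2,r5:8
cycle 7: CDB Add2=-6; issue ADD r0<-Add2 // r0:Add2,r1:Mul1,r2:-4,r3:Add1,r4:-6,r5:8

STATUS = VALUE -6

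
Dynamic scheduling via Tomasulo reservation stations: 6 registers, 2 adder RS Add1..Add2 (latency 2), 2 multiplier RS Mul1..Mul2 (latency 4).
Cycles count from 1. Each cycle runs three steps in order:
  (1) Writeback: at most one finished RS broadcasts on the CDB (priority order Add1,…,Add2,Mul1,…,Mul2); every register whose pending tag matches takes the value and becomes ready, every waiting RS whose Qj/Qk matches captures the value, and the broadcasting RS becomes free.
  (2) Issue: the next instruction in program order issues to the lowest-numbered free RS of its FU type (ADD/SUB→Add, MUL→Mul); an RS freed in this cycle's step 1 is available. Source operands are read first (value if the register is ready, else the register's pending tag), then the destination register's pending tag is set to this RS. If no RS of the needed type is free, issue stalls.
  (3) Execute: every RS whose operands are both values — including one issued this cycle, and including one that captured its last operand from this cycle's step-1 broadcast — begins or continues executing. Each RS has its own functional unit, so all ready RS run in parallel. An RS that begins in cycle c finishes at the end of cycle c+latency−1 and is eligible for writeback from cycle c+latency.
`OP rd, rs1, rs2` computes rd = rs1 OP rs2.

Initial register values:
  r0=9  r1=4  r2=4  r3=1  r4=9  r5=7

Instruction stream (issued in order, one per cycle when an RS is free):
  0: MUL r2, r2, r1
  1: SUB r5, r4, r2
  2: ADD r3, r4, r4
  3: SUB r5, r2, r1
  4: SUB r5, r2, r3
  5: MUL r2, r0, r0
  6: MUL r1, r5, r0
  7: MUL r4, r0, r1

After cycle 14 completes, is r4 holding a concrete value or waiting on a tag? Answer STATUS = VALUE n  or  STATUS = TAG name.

STATUS = TAG Mul1

c1: issue MUL r2<-Mul1 | r0:9,r1:4,r2:Mul1,r3:1,r4:9,r5:7
c2: issue SUB r5<-Add1 | r0:9,r1:4,r2:Mul1,r3:1,r4:9,r5:Add1
c3: issue ADD r3<-Add2 | r0:9,r1:4,r2:Mul1,r3:Add2,r4:9,r5:Add1
c4: stall | r0:9,r1:4,r2:Mul1,r3:Add2,r4:9,r5:Add1
c5: CDB Add2=18; issue SUB r5<-Add2 | r0:9,r1:4,r2:Mul1,r3:18,r4:9,r5:Add2
c6: CDB Mul1=16; stall | r0:9,r1:4,r2:16,r3:18,r4:9,r5:Add2
c7: stall | r0:9,r1:4,r2:16,r3:18,r4:9,r5:Add2
c8: CDB Add1=-7; issue SUB r5<-Add1 | r0:9,r1:4,r2:16,r3:18,r4:9,r5:Add1
c9: CDB Add2=12; issue MUL r2<-Mul1 | r0:9,r1:4,r2:Mul1,r3:18,r4:9,r5:Add1
c10: CDB Add1=-2; issue MUL r1<-Mul2 | r0:9,r1:Mul2,r2:Mul1,r3:18,r4:9,r5:-2
c11: stall | r0:9,r1:Mul2,r2:Mul1,r3:18,r4:9,r5:-2
c12: stall | r0:9,r1:Mul2,r2:Mul1,r3:18,r4:9,r5:-2
c13: CDB Mul1=81; issue MUL r4<-Mul1 | r0:9,r1:Mul2,r2:81,r3:18,r4:Mul1,r5:-2
c14: CDB Mul2=-18 | r0:9,r1:-18,r2:81,r3:18,r4:Mul1,r5:-2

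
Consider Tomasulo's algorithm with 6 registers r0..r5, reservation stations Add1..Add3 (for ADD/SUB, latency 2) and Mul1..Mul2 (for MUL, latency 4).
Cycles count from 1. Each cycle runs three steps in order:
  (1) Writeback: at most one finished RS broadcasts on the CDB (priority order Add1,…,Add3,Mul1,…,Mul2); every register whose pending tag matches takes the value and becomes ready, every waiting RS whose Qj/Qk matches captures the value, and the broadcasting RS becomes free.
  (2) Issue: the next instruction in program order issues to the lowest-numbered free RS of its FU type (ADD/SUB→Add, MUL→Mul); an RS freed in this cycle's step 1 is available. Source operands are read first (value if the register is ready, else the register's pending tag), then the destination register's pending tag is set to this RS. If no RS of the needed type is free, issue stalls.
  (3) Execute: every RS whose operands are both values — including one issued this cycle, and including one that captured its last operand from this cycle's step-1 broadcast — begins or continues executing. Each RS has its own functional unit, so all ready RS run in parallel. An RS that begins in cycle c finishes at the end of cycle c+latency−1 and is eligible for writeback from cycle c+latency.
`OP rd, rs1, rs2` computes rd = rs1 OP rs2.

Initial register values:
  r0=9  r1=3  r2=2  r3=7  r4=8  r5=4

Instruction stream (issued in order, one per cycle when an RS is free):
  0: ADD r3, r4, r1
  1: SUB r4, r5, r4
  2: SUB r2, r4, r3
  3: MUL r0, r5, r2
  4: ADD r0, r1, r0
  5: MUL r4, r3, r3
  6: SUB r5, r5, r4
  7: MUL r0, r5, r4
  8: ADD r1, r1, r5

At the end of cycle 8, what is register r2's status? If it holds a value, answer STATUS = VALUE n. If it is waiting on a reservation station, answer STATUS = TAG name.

cycle 1: issue ADD r3<-Add1 // r0:9,r1:3,r2:2,r3:Add1,r4:8,r5:4
cycle 2: issue SUB r4<-Add2 // r0:9,r1:3,r2:2,r3:Add1,r4:Add2,r5:4
cycle 3: CDB Add1=11; issue SUB r2<-Add1 // r0:9,r1:3,r2:Add1,r3:11,r4:Add2,r5:4
cycle 4: CDB Add2=-4; issue MUL r0<-Mul1 // r0:Mul1,r1:3,r2:Add1,r3:11,r4:-4,r5:4
cycle 5: issue ADD r0<-Add2 // r0:Add2,r1:3,r2:Add1,r3:11,r4:-4,r5:4
cycle 6: CDB Add1=-15; issue MUL r4<-Mul2 // r0:Add2,r1:3,r2:-15,r3:11,r4:Mul2,r5:4
cycle 7: issue SUB r5<-Add1 // r0:Add2,r1:3,r2:-15,r3:11,r4:Mul2,r5:Add1
cycle 8: stall // r0:Add2,r1:3,r2:-15,r3:11,r4:Mul2,r5:Add1

STATUS = VALUE -15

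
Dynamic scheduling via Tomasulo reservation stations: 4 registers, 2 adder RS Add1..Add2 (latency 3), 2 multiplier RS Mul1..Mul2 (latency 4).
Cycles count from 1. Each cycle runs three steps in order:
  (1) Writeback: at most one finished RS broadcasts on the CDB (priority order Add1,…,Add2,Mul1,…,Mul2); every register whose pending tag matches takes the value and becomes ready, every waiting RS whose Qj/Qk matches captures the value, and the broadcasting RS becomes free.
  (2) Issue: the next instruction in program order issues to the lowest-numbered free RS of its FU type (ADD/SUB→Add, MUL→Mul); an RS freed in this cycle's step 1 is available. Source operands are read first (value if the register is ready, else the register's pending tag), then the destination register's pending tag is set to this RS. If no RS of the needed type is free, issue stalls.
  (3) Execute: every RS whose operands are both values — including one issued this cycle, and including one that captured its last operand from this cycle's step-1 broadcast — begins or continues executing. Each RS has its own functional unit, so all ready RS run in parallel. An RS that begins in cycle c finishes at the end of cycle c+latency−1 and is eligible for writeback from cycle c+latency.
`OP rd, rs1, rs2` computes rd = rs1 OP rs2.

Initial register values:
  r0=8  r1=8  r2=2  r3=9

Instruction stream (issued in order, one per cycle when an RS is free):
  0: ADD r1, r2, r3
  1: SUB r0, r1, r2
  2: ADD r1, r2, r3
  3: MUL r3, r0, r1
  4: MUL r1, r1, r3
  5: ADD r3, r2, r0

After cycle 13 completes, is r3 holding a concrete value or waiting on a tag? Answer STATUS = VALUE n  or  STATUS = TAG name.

STATUS = VALUE 11

c1: issue ADD r1<-Add1 | r0:8,r1:Add1,r2:2,r3:9
c2: issue SUB r0<-Add2 | r0:Add2,r1:Add1,r2:2,r3:9
c3: stall | r0:Add2,r1:Add1,r2:2,r3:9
c4: CDB Add1=11; issue ADD r1<-Add1 | r0:Add2,r1:Add1,r2:2,r3:9
c5: issue MUL r3<-Mul1 | r0:Add2,r1:Add1,r2:2,r3:Mul1
c6: issue MUL r1<-Mul2 | r0:Add2,r1:Mul2,r2:2,r3:Mul1
c7: CDB Add1=11; issue ADD r3<-Add1 | r0:Add2,r1:Mul2,r2:2,r3:Add1
c8: CDB Add2=9 | r0:9,r1:Mul2,r2:2,r3:Add1
c9: - | r0:9,r1:Mul2,r2:2,r3:Add1
c10: - | r0:9,r1:Mul2,r2:2,r3:Add1
c11: CDB Add1=11 | r0:9,r1:Mul2,r2:2,r3:11
c12: CDB Mul1=99 | r0:9,r1:Mul2,r2:2,r3:11
c13: - | r0:9,r1:Mul2,r2:2,r3:11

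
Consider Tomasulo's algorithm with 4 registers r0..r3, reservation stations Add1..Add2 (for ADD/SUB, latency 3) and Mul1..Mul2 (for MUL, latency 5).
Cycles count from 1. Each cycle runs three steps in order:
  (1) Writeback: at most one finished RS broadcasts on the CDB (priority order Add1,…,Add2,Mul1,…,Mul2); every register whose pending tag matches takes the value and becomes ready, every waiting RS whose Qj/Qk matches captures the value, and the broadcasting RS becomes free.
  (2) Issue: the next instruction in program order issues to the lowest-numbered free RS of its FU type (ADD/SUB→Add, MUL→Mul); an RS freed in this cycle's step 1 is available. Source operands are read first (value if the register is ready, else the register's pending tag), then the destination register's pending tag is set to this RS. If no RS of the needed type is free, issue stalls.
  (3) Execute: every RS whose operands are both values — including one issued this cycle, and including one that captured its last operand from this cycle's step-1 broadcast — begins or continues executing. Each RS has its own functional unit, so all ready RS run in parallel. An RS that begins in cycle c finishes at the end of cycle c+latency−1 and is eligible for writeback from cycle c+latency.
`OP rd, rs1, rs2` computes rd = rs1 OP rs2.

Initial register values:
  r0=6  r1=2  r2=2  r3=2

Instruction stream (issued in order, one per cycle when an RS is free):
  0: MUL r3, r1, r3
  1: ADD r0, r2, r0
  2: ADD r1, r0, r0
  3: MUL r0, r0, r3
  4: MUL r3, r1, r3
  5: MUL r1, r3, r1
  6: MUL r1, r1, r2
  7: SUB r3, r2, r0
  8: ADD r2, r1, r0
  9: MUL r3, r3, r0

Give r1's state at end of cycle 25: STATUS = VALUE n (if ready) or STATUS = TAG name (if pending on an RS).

STATUS = VALUE 2048

  c1: issue MUL r3<-Mul1  regs: r0:6,r1:2,r2:2,r3:Mul1
  c2: issue ADD r0<-Add1  regs: r0:Add1,r1:2,r2:2,r3:Mul1
  c3: issue ADD r1<-Add2  regs: r0:Add1,r1:Add2,r2:2,r3:Mul1
  c4: issue MUL r0<-Mul2  regs: r0:Mul2,r1:Add2,r2:2,r3:Mul1
  c5: CDB Add1=8; stall  regs: r0:Mul2,r1:Add2,r2:2,r3:Mul1
  c6: CDB Mul1=4; issue MUL r3<-Mul1  regs: r0:Mul2,r1:Add2,r2:2,r3:Mul1
  c7: stall  regs: r0:Mul2,r1:Add2,r2:2,r3:Mul1
  c8: CDB Add2=16; stall  regs: r0:Mul2,r1:16,r2:2,r3:Mul1
  c9: stall  regs: r0:Mul2,r1:16,r2:2,r3:Mul1
  c10: stall  regs: r0:Mul2,r1:16,r2:2,r3:Mul1
  c11: CDB Mul2=32; issue MUL r1<-Mul2  regs: r0:32,r1:Mul2,r2:2,r3:Mul1
  c12: stall  regs: r0:32,r1:Mul2,r2:2,r3:Mul1
  c13: CDB Mul1=64; issue MUL r1<-Mul1  regs: r0:32,r1:Mul1,r2:2,r3:64
  c14: issue SUB r3<-Add1  regs: r0:32,r1:Mul1,r2:2,r3:Add1
  c15: issue ADD r2<-Add2  regs: r0:32,r1:Mul1,r2:Add2,r3:Add1
  c16: stall  regs: r0:32,r1:Mul1,r2:Add2,r3:Add1
  c17: CDB Add1=-30; stall  regs: r0:32,r1:Mul1,r2:Add2,r3:-30
  c18: CDB Mul2=1024; issue MUL r3<-Mul2  regs: r0:32,r1:Mul1,r2:Add2,r3:Mul2
  c19: -  regs: r0:32,r1:Mul1,r2:Add2,r3:Mul2
  c20: -  regs: r0:32,r1:Mul1,r2:Add2,r3:Mul2
  c21: -  regs: r0:32,r1:Mul1,r2:Add2,r3:Mul2
  c22: -  regs: r0:32,r1:Mul1,r2:Add2,r3:Mul2
  c23: CDB Mul1=2048  regs: r0:32,r1:2048,r2:Add2,r3:Mul2
  c24: CDB Mul2=-960  regs: r0:32,r1:2048,r2:Add2,r3:-960
  c25: -  regs: r0:32,r1:2048,r2:Add2,r3:-960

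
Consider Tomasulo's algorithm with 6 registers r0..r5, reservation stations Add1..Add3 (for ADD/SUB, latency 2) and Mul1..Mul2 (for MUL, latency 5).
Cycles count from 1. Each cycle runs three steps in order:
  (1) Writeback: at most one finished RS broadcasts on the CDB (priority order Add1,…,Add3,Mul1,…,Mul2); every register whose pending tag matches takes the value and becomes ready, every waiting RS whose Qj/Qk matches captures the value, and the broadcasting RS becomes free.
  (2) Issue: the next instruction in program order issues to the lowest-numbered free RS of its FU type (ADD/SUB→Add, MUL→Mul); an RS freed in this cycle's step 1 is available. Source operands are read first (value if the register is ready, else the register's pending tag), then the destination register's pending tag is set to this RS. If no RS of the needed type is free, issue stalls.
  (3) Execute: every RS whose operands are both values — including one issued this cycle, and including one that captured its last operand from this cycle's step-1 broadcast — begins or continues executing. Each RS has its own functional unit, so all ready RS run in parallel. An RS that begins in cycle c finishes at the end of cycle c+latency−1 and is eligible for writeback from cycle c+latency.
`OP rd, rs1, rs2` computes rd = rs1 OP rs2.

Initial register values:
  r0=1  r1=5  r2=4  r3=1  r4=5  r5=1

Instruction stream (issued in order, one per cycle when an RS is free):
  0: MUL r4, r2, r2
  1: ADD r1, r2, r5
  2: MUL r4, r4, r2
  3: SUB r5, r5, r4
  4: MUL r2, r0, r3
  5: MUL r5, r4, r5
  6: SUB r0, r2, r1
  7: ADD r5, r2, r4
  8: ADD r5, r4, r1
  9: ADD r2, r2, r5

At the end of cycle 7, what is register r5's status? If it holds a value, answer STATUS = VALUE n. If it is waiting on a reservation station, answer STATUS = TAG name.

STATUS = TAG Add1

c1: issue MUL r4<-Mul1 | r0:1,r1:5,r2:4,r3:1,r4:Mul1,r5:1
c2: issue ADD r1<-Add1 | r0:1,r1:Add1,r2:4,r3:1,r4:Mul1,r5:1
c3: issue MUL r4<-Mul2 | r0:1,r1:Add1,r2:4,r3:1,r4:Mul2,r5:1
c4: CDB Add1=5; issue SUB r5<-Add1 | r0:1,r1:5,r2:4,r3:1,r4:Mul2,r5:Add1
c5: stall | r0:1,r1:5,r2:4,r3:1,r4:Mul2,r5:Add1
c6: CDB Mul1=16; issue MUL r2<-Mul1 | r0:1,r1:5,r2:Mul1,r3:1,r4:Mul2,r5:Add1
c7: stall | r0:1,r1:5,r2:Mul1,r3:1,r4:Mul2,r5:Add1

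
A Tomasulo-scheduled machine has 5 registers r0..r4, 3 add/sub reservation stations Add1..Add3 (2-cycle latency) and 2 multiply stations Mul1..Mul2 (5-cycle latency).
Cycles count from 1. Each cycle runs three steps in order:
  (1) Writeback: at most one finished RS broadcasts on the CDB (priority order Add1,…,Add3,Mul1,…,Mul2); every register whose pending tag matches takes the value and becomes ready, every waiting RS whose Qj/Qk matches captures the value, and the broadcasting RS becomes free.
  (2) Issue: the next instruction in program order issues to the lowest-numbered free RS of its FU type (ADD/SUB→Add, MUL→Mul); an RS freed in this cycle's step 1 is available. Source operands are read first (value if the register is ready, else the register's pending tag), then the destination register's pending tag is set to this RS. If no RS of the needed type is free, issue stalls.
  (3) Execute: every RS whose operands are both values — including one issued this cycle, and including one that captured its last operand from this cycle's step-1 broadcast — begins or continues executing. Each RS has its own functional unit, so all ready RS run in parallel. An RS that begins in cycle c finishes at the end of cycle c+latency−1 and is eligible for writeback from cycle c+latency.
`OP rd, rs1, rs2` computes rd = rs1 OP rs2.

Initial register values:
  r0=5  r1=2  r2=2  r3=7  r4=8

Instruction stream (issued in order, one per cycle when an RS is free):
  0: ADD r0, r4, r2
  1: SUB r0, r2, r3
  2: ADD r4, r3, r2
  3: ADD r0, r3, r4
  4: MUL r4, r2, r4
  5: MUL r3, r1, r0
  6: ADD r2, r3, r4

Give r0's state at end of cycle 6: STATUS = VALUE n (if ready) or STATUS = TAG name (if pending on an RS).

STATUS = TAG Add2

c1: issue ADD r0<-Add1 | r0:Add1,r1:2,r2:2,r3:7,r4:8
c2: issue SUB r0<-Add2 | r0:Add2,r1:2,r2:2,r3:7,r4:8
c3: CDB Add1=10; issue ADD r4<-Add1 | r0:Add2,r1:2,r2:2,r3:7,r4:Add1
c4: CDB Add2=-5; issue ADD r0<-Add2 | r0:Add2,r1:2,r2:2,r3:7,r4:Add1
c5: CDB Add1=9; issue MUL r4<-Mul1 | r0:Add2,r1:2,r2:2,r3:7,r4:Mul1
c6: issue MUL r3<-Mul2 | r0:Add2,r1:2,r2:2,r3:Mul2,r4:Mul1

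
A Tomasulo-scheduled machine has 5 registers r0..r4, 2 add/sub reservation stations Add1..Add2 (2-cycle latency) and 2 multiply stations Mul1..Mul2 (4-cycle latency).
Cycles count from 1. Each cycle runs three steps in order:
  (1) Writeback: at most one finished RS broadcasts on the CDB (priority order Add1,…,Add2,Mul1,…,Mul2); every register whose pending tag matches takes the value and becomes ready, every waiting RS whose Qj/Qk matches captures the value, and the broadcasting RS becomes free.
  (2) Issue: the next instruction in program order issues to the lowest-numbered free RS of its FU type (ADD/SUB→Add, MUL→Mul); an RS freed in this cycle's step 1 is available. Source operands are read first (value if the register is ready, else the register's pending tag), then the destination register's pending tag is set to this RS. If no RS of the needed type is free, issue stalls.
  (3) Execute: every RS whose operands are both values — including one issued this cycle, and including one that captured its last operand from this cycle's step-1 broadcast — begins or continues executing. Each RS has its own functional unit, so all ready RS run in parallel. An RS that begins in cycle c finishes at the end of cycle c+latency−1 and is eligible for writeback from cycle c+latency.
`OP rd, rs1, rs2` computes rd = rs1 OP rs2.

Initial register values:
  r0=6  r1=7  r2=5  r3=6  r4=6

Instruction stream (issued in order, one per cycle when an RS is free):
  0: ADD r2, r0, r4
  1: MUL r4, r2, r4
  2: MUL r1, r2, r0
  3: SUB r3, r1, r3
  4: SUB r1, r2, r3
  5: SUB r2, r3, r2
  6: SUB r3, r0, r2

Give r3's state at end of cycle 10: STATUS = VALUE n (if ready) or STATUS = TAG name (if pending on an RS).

cycle 1: issue ADD r2<-Add1 // r0:6,r1:7,r2:Add1,r3:6,r4:6
cycle 2: issue MUL r4<-Mul1 // r0:6,r1:7,r2:Add1,r3:6,r4:Mul1
cycle 3: CDB Add1=12; issue MUL r1<-Mul2 // r0:6,r1:Mul2,r2:12,r3:6,r4:Mul1
cycle 4: issue SUB r3<-Add1 // r0:6,r1:Mul2,r2:12,r3:Add1,r4:Mul1
cycle 5: issue SUB r1<-Add2 // r0:6,r1:Add2,r2:12,r3:Add1,r4:Mul1
cycle 6: stall // r0:6,r1:Add2,r2:12,r3:Add1,r4:Mul1
cycle 7: CDB Mul1=72; stall // r0:6,r1:Add2,r2:12,r3:Add1,r4:72
cycle 8: CDB Mul2=72; stall // r0:6,r1:Add2,r2:12,r3:Add1,r4:72
cycle 9: stall // r0:6,r1:Add2,r2:12,r3:Add1,r4:72
cycle 10: CDB Add1=66; issue SUB r2<-Add1 // r0:6,r1:Add2,r2:Add1,r3:66,r4:72

STATUS = VALUE 66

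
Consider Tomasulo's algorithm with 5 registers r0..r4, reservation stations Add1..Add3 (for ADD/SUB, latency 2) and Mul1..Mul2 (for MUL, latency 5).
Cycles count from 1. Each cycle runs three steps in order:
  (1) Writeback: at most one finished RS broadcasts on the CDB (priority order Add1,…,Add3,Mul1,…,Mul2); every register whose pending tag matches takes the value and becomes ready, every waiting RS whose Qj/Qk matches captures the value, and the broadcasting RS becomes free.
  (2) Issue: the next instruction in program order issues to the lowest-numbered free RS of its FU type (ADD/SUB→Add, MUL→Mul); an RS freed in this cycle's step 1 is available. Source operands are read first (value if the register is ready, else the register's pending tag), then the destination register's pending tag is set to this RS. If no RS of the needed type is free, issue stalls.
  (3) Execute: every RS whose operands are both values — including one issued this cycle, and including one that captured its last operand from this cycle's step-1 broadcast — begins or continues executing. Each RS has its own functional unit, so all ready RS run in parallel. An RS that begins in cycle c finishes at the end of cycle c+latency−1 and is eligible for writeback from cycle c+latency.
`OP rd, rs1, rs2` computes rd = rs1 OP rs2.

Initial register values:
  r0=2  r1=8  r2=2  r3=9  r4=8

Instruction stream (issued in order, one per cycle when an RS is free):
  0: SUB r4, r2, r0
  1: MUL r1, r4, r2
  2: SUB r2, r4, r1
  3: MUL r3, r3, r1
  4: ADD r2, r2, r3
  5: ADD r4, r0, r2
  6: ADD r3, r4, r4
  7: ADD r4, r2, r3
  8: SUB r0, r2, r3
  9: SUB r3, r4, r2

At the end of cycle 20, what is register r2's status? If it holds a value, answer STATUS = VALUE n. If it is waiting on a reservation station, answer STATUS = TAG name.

  c1: issue SUB r4<-Add1  regs: r0:2,r1:8,r2:2,r3:9,r4:Add1
  c2: issue MUL r1<-Mul1  regs: r0:2,r1:Mul1,r2:2,r3:9,r4:Add1
  c3: CDB Add1=0; issue SUB r2<-Add1  regs: r0:2,r1:Mul1,r2:Add1,r3:9,r4:0
  c4: issue MUL r3<-Mul2  regs: r0:2,r1:Mul1,r2:Add1,r3:Mul2,r4:0
  c5: issue ADD r2<-Add2  regs: r0:2,r1:Mul1,r2:Add2,r3:Mul2,r4:0
  c6: issue ADD r4<-Add3  regs: r0:2,r1:Mul1,r2:Add2,r3:Mul2,r4:Add3
  c7: stall  regs: r0:2,r1:Mul1,r2:Add2,r3:Mul2,r4:Add3
  c8: CDB Mul1=0; stall  regs: r0:2,r1:0,r2:Add2,r3:Mul2,r4:Add3
  c9: stall  regs: r0:2,r1:0,r2:Add2,r3:Mul2,r4:Add3
  c10: CDB Add1=0; issue ADD r3<-Add1  regs: r0:2,r1:0,r2:Add2,r3:Add1,r4:Add3
  c11: stall  regs: r0:2,r1:0,r2:Add2,r3:Add1,r4:Add3
  c12: stall  regs: r0:2,r1:0,r2:Add2,r3:Add1,r4:Add3
  c13: CDB Mul2=0; stall  regs: r0:2,r1:0,r2:Add2,r3:Add1,r4:Add3
  c14: stall  regs: r0:2,r1:0,r2:Add2,r3:Add1,r4:Add3
  c15: CDB Add2=0; issue ADD r4<-Add2  regs: r0:2,r1:0,r2:0,r3:Add1,r4:Add2
  c16: stall  regs: r0:2,r1:0,r2:0,r3:Add1,r4:Add2
  c17: CDB Add3=2; issue SUB r0<-Add3  regs: r0:Add3,r1:0,r2:0,r3:Add1,r4:Add2
  c18: stall  regs: r0:Add3,r1:0,r2:0,r3:Add1,r4:Add2
  c19: CDB Add1=4; issue SUB r3<-Add1  regs: r0:Add3,r1:0,r2:0,r3:Add1,r4:Add2
  c20: -  regs: r0:Add3,r1:0,r2:0,r3:Add1,r4:Add2

STATUS = VALUE 0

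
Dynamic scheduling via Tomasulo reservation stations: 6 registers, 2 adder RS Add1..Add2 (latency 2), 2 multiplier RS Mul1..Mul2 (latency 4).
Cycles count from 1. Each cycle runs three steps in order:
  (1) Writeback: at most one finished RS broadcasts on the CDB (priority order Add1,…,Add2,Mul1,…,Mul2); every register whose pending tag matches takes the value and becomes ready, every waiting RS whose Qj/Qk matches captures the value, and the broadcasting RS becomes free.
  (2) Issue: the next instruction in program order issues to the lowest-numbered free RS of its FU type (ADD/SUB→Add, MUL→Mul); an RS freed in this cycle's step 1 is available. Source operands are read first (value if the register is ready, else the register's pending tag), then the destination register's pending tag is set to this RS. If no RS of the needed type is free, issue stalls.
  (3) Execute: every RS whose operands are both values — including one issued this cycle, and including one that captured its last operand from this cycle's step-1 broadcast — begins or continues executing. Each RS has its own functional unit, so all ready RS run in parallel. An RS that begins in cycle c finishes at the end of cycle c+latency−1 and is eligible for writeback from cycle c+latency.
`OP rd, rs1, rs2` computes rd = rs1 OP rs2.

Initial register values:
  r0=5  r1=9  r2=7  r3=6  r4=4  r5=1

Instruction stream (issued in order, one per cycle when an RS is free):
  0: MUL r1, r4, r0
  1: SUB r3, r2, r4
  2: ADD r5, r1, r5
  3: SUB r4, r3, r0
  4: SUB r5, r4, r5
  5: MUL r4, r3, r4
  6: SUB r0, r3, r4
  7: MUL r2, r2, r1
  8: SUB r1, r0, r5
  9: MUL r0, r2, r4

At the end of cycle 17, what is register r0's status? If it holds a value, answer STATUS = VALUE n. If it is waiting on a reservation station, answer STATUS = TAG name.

  c1: issue MUL r1<-Mul1  regs: r0:5,r1:Mul1,r2:7,r3:6,r4:4,r5:1
  c2: issue SUB r3<-Add1  regs: r0:5,r1:Mul1,r2:7,r3:Add1,r4:4,r5:1
  c3: issue ADD r5<-Add2  regs: r0:5,r1:Mul1,r2:7,r3:Add1,r4:4,r5:Add2
  c4: CDB Add1=3; issue SUB r4<-Add1  regs: r0:5,r1:Mul1,r2:7,r3:3,r4:Add1,r5:Add2
  c5: CDB Mul1=20; stall  regs: r0:5,r1:20,r2:7,r3:3,r4:Add1,r5:Add2
  c6: CDB Add1=-2; issue SUB r5<-Add1  regs: r0:5,r1:20,r2:7,r3:3,r4:-2,r5:Add1
  c7: CDB Add2=21; issue MUL r4<-Mul1  regs: r0:5,r1:20,r2:7,r3:3,r4:Mul1,r5:Add1
  c8: issue SUB r0<-Add2  regs: r0:Add2,r1:20,r2:7,r3:3,r4:Mul1,r5:Add1
  c9: CDB Add1=-23; issue MUL r2<-Mul2  regs: r0:Add2,r1:20,r2:Mul2,r3:3,r4:Mul1,r5:-23
  c10: issue SUB r1<-Add1  regs: r0:Add2,r1:Add1,r2:Mul2,r3:3,r4:Mul1,r5:-23
  c11: CDB Mul1=-6; issue MUL r0<-Mul1  regs: r0:Mul1,r1:Add1,r2:Mul2,r3:3,r4:-6,r5:-23
  c12: -  regs: r0:Mul1,r1:Add1,r2:Mul2,r3:3,r4:-6,r5:-23
  c13: CDB Add2=9  regs: r0:Mul1,r1:Add1,r2:Mul2,r3:3,r4:-6,r5:-23
  c14: CDB Mul2=140  regs: r0:Mul1,r1:Add1,r2:140,r3:3,r4:-6,r5:-23
  c15: CDB Add1=32  regs: r0:Mul1,r1:32,r2:140,r3:3,r4:-6,r5:-23
  c16: -  regs: r0:Mul1,r1:32,r2:140,r3:3,r4:-6,r5:-23
  c17: -  regs: r0:Mul1,r1:32,r2:140,r3:3,r4:-6,r5:-23

STATUS = TAG Mul1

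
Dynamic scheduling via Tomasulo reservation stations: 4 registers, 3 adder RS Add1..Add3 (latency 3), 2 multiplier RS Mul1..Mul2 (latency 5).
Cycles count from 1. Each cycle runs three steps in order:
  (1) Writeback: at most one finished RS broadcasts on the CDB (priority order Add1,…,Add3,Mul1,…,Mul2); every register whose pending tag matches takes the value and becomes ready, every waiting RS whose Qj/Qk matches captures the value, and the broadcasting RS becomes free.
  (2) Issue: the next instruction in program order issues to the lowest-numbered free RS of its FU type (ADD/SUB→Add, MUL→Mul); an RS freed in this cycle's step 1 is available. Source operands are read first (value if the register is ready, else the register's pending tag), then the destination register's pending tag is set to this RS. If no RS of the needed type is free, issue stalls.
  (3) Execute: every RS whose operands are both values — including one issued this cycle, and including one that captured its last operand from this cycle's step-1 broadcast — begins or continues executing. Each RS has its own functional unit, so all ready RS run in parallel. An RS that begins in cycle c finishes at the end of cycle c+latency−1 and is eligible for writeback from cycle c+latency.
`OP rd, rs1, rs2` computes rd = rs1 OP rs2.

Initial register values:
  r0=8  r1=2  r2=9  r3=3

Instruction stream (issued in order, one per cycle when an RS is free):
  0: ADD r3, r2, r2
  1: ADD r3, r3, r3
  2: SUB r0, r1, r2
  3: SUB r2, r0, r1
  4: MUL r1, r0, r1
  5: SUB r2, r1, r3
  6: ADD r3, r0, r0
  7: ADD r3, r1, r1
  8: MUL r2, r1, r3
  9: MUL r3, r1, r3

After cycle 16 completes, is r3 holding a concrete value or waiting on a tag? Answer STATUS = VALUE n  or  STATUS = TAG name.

STATUS = TAG Mul1

c1: issue ADD r3<-Add1 | r0:8,r1:2,r2:9,r3:Add1
c2: issue ADD r3<-Add2 | r0:8,r1:2,r2:9,r3:Add2
c3: issue SUB r0<-Add3 | r0:Add3,r1:2,r2:9,r3:Add2
c4: CDB Add1=18; issue SUB r2<-Add1 | r0:Add3,r1:2,r2:Add1,r3:Add2
c5: issue MUL r1<-Mul1 | r0:Add3,r1:Mul1,r2:Add1,r3:Add2
c6: CDB Add3=-7; issue SUB r2<-Add3 | r0:-7,r1:Mul1,r2:Add3,r3:Add2
c7: CDB Add2=36; issue ADD r3<-Add2 | r0:-7,r1:Mul1,r2:Add3,r3:Add2
c8: stall | r0:-7,r1:Mul1,r2:Add3,r3:Add2
c9: CDB Add1=-9; issue ADD r3<-Add1 | r0:-7,r1:Mul1,r2:Add3,r3:Add1
c10: CDB Add2=-14; issue MUL r2<-Mul2 | r0:-7,r1:Mul1,r2:Mul2,r3:Add1
c11: CDB Mul1=-14; issue MUL r3<-Mul1 | r0:-7,r1:-14,r2:Mul2,r3:Mul1
c12: - | r0:-7,r1:-14,r2:Mul2,r3:Mul1
c13: - | r0:-7,r1:-14,r2:Mul2,r3:Mul1
c14: CDB Add1=-28 | r0:-7,r1:-14,r2:Mul2,r3:Mul1
c15: CDB Add3=-50 | r0:-7,r1:-14,r2:Mul2,r3:Mul1
c16: - | r0:-7,r1:-14,r2:Mul2,r3:Mul1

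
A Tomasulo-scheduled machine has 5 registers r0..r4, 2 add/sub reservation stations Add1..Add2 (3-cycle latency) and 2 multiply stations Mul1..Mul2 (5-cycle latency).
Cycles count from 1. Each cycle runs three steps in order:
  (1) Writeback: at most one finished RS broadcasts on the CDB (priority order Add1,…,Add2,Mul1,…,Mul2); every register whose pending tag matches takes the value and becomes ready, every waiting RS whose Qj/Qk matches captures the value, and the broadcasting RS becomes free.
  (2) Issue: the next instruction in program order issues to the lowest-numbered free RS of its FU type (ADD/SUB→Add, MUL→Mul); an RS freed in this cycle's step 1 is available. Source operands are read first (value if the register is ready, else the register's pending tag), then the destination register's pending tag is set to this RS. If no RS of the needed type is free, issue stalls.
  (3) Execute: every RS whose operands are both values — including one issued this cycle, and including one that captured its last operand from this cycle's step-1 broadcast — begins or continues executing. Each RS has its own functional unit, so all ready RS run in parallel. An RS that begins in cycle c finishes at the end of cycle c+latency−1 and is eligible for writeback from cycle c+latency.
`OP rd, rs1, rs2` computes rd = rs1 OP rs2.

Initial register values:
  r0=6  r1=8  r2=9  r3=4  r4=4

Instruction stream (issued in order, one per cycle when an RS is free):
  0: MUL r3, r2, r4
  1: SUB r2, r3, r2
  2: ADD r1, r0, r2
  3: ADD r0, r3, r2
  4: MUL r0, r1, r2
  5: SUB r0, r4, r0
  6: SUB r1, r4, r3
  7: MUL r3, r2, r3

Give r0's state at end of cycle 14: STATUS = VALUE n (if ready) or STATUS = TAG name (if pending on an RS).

STATUS = TAG Add1

  c1: issue MUL r3<-Mul1  regs: r0:6,r1:8,r2:9,r3:Mul1,r4:4
  c2: issue SUB r2<-Add1  regs: r0:6,r1:8,r2:Add1,r3:Mul1,r4:4
  c3: issue ADD r1<-Add2  regs: r0:6,r1:Add2,r2:Add1,r3:Mul1,r4:4
  c4: stall  regs: r0:6,r1:Add2,r2:Add1,r3:Mul1,r4:4
  c5: stall  regs: r0:6,r1:Add2,r2:Add1,r3:Mul1,r4:4
  c6: CDB Mul1=36; stall  regs: r0:6,r1:Add2,r2:Add1,r3:36,r4:4
  c7: stall  regs: r0:6,r1:Add2,r2:Add1,r3:36,r4:4
  c8: stall  regs: r0:6,r1:Add2,r2:Add1,r3:36,r4:4
  c9: CDB Add1=27; issue ADD r0<-Add1  regs: r0:Add1,r1:Add2,r2:27,r3:36,r4:4
  c10: issue MUL r0<-Mul1  regs: r0:Mul1,r1:Add2,r2:27,r3:36,r4:4
  c11: stall  regs: r0:Mul1,r1:Add2,r2:27,r3:36,r4:4
  c12: CDB Add1=63; issue SUB r0<-Add1  regs: r0:Add1,r1:Add2,r2:27,r3:36,r4:4
  c13: CDB Add2=33; issue SUB r1<-Add2  regs: r0:Add1,r1:Add2,r2:27,r3:36,r4:4
  c14: issue MUL r3<-Mul2  regs: r0:Add1,r1:Add2,r2:27,r3:Mul2,r4:4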